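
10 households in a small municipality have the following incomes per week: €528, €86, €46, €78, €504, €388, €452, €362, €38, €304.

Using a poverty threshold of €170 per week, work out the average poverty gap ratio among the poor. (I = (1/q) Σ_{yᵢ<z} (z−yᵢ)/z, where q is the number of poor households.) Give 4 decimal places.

0.6353

Below the line: €38, €46, €78, €86 (q = 4 of N = 10).
Relative gaps: 0.7765, 0.7294, 0.5412, 0.4941; sum = 2.541176.
I averages over the q = 4 poor units only: 2.541176 / 4 = 0.6353.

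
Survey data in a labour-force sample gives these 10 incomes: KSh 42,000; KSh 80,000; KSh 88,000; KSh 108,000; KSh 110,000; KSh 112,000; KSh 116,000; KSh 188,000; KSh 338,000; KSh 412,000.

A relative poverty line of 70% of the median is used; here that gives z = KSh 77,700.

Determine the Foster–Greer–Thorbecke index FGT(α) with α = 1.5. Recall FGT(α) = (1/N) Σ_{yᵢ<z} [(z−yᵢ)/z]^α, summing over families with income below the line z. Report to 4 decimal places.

0.0311

Below the line: KSh 42,000 (q = 1 of N = 10).
Normalized shortfalls: (77700−42000)/77700 = 0.4595.
Raised to α = 1.5: 0.31144.
Sum = 0.311437; FGT(1.5) = 0.311437 / 10 = 0.0311.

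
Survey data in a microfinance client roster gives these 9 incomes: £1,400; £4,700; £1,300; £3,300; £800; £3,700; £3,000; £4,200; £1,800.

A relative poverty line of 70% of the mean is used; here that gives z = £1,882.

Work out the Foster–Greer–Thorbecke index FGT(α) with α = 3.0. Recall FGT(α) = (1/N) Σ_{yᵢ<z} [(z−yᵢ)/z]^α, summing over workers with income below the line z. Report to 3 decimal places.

0.026

Poor units: £800, £1,300, £1,400, £1,800 (q = 4 of N = 9).
Relative gaps: (1882−800)/1882 = 0.5749; (1882−1300)/1882 = 0.3092; (1882−1400)/1882 = 0.2561; (1882−1800)/1882 = 0.0436.
Raised to α = 3.0: 0.19003; 0.02957; 0.01680; 0.00008.
Sum = 0.236486; FGT(3.0) = 0.236486 / 9 = 0.026.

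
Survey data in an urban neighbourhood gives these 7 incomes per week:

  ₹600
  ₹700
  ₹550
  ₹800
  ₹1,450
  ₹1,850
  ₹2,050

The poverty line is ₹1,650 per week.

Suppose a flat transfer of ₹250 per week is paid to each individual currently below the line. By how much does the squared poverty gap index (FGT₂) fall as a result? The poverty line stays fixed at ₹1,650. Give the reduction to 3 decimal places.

Before: below the line — ₹550, ₹600, ₹700, ₹800, ₹1,450; squared poverty gap index (FGT₂) = 0.20871.
After the ₹250 transfer: below the line — ₹800, ₹850, ₹950, ₹1,050; squared poverty gap index (FGT₂) = 0.11610.
Reduction = 0.20871 − 0.11610 = 0.093.

0.093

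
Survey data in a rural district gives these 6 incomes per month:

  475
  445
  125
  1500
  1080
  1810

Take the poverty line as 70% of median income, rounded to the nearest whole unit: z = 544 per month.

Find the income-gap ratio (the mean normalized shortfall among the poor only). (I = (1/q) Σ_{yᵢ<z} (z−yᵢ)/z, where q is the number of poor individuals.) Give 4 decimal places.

Incomes under z: 125, 445, 475 (q = 3 of N = 6).
Relative gaps: 0.7702, 0.1820, 0.1268; sum = 1.079044.
The income-gap ratio divides by q (the poor only): 1.079044 / 3 = 0.3597.

0.3597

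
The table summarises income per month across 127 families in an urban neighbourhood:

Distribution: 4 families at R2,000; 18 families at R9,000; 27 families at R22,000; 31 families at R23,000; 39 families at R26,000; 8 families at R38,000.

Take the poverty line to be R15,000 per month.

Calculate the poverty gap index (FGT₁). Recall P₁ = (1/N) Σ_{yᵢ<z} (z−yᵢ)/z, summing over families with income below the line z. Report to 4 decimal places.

0.0840

Below z: 4×R2,000, 18×R9,000 (q = 22 of N = 127).
Gap ratios (z−y)/z: (15000−2000)/15000 = 0.8667 (×4); (15000−9000)/15000 = 0.4000 (×18).
Σ = 10.666667. Dividing by the full population N = 127 gives P₁ = 0.0840.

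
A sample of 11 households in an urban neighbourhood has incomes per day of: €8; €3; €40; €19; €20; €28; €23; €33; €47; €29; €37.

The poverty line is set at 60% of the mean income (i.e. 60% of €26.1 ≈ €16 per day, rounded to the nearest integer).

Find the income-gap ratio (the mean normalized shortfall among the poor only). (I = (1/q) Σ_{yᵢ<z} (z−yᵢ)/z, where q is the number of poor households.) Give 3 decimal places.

Below the line: €3, €8 (q = 2 of N = 11).
Relative gaps: 0.8125, 0.5000; sum = 1.312500.
I averages over the q = 2 poor units only: 1.312500 / 2 = 0.656.

0.656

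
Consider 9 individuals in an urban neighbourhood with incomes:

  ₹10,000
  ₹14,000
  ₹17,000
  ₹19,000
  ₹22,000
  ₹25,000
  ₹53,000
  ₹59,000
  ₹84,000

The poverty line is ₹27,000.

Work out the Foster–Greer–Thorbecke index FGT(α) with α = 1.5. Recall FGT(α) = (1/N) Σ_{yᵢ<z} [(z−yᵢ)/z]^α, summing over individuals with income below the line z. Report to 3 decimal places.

0.147

Below z: ₹10,000, ₹14,000, ₹17,000, ₹19,000, ₹22,000, ₹25,000 (q = 6 of N = 9).
Normalized shortfalls: (27000−10000)/27000 = 0.6296; (27000−14000)/27000 = 0.4815; (27000−17000)/27000 = 0.3704; (27000−19000)/27000 = 0.2963; (27000−22000)/27000 = 0.1852; (27000−25000)/27000 = 0.0741.
Raised to α = 1.5: 0.49961; 0.33409; 0.22540; 0.16128; 0.07969; 0.02016.
Sum = 1.320236; FGT(1.5) = 1.320236 / 9 = 0.147.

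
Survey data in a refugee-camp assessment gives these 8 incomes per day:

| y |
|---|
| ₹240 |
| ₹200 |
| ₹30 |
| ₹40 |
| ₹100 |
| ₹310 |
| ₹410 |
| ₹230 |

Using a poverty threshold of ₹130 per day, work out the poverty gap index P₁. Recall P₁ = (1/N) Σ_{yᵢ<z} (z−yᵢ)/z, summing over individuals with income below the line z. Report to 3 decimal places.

Incomes under z: ₹30, ₹40, ₹100 (q = 3 of N = 8).
Shortfall ratios: (130−30)/130 = 0.7692; (130−40)/130 = 0.6923; (130−100)/130 = 0.2308.
Sum of shortfalls = 1.692308; P₁ averages over all N: 1.692308 / 8 = 0.212.

0.212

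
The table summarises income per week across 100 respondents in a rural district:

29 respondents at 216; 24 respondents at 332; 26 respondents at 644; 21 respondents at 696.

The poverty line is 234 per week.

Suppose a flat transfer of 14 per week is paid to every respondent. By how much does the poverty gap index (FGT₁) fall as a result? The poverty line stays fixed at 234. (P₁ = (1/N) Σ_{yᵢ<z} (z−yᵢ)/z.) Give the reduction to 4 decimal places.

0.0174

Before: below the line — 29×216; poverty gap index (FGT₁) = 0.022308.
After the 14 transfer: below the line — 29×230; poverty gap index (FGT₁) = 0.004957.
Reduction = 0.022308 − 0.004957 = 0.0174.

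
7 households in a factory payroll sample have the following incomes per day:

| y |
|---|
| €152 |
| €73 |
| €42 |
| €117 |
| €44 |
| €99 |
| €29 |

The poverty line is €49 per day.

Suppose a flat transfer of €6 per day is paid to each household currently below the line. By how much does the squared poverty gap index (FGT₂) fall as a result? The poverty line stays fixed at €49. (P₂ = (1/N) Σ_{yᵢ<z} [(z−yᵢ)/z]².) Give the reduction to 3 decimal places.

Before: below the line — €29, €42, €44; squared poverty gap index (FGT₂) = 0.02820.
After the €6 transfer: below the line — €35, €48; squared poverty gap index (FGT₂) = 0.01172.
Reduction = 0.02820 − 0.01172 = 0.016.

0.016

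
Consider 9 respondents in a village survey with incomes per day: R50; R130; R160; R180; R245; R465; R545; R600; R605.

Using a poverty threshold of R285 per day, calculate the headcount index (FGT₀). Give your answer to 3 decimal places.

0.556

5 of the 9 respondents have income below R285.
H = 5/9 = 0.556.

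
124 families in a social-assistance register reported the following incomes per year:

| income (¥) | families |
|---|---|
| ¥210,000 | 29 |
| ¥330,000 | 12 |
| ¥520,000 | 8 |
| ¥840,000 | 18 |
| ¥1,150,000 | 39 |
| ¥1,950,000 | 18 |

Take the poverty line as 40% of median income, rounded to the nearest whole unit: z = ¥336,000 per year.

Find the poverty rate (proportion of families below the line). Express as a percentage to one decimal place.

41 of the 124 families have income below ¥336,000.
H = 41/124 = 33.1%.

33.1%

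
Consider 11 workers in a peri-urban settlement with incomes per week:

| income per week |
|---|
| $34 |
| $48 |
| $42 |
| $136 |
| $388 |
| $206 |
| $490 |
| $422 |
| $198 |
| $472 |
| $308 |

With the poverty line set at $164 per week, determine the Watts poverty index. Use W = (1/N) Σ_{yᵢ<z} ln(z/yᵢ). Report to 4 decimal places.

0.3956

Incomes under z: $34, $42, $48, $136 (q = 4 of N = 11).
Log gaps: ln(164/34) = 1.5735; ln(164/42) = 1.3622; ln(164/48) = 1.2287; ln(164/136) = 0.1872.
W = 4.351580 / 11 = 0.3956.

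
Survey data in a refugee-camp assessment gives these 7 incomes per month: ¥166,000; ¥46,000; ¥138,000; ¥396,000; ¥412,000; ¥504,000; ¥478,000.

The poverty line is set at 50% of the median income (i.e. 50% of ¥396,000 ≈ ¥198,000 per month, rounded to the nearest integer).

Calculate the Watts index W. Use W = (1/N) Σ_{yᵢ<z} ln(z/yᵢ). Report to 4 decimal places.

0.2853

Below the line: ¥46,000, ¥138,000, ¥166,000 (q = 3 of N = 7).
ln(z/y) terms: ln(198000/46000) = 1.4596; ln(198000/138000) = 0.3610; ln(198000/166000) = 0.1763.
W = 1.996918 / 7 = 0.2853.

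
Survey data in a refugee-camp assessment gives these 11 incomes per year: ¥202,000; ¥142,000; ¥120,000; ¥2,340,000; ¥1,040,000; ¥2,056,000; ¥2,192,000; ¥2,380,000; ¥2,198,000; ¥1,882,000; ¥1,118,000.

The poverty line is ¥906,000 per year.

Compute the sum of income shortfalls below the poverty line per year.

¥2,254,000

Below the line: ¥120,000, ¥142,000, ¥202,000 (q = 3 of N = 11).
Individual gaps: 906000−120000 = 786000; 906000−142000 = 764000; 906000−202000 = 704000.
Aggregate gap = ¥2,254,000.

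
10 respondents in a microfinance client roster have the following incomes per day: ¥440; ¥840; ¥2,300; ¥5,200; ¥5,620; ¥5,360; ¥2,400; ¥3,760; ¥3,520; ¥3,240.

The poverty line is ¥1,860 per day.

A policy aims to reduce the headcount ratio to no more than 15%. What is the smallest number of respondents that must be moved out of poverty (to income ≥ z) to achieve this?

1

2 of the 10 respondents are poor, so H = 2/10 = 0.200.
A headcount ratio of at most 15% allows at most ⌊0.15 × 10⌋ = 1 poor respondents.
So at least 2 − 1 = 1 must be lifted.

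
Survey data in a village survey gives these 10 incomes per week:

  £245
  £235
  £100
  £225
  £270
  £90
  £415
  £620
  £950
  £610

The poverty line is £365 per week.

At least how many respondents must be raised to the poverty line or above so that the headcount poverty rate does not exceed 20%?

6 of the 10 respondents are poor, so H = 6/10 = 0.600.
A headcount ratio of at most 20% allows at most ⌊0.20 × 10⌋ = 2 poor respondents.
So at least 6 − 2 = 4 must be lifted.

4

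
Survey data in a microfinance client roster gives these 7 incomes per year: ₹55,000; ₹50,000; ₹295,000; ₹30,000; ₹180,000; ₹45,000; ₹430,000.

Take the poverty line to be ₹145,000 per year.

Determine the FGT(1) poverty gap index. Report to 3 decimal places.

Poor units: ₹30,000, ₹45,000, ₹50,000, ₹55,000 (q = 4 of N = 7).
Normalized shortfalls: (145000−30000)/145000 = 0.7931; (145000−45000)/145000 = 0.6897; (145000−50000)/145000 = 0.6552; (145000−55000)/145000 = 0.6207.
Σ = 2.758621. Dividing by the full population N = 7 gives P₁ = 0.394.

0.394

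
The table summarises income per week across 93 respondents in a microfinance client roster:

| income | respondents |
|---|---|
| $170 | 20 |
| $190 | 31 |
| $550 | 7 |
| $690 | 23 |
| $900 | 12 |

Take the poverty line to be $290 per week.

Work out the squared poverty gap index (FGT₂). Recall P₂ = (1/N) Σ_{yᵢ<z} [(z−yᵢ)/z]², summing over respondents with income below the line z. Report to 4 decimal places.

Poor units: 20×$170, 31×$190 (q = 51 of N = 93).
Normalized shortfalls: (290−170)/290 = 0.4138 (×20); (290−190)/290 = 0.3448 (×31).
Squared: 0.1712 (×20); 0.1189 (×31).
Sum = 7.110583; P₂ = 7.110583 / 93 = 0.0765.

0.0765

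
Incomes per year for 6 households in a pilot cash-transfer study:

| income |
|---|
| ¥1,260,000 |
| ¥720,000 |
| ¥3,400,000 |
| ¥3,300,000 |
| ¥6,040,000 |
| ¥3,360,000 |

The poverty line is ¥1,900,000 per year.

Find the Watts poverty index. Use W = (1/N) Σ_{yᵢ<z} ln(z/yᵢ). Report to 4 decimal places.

0.2302

Below z: ¥720,000, ¥1,260,000 (q = 2 of N = 6).
Log gaps: ln(1900000/720000) = 0.9704; ln(1900000/1260000) = 0.4107.
W = 1.381100 / 6 = 0.2302.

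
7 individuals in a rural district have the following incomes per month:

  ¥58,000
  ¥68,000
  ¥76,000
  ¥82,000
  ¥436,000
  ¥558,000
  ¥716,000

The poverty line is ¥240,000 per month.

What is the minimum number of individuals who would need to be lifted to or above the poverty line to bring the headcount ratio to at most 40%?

Currently q = 4 of N = 7 are below the line (H = 0.571).
A headcount ratio of at most 40% allows at most ⌊0.40 × 7⌋ = 2 poor individuals.
So at least 4 − 2 = 2 must be lifted.

2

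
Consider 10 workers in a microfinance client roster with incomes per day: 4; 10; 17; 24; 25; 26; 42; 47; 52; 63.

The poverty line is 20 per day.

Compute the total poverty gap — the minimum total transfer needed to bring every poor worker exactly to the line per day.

Below the line: 4, 10, 17 (q = 3 of N = 10).
Individual gaps: 20−4 = 16; 20−10 = 10; 20−17 = 3.
Aggregate gap = 29.

29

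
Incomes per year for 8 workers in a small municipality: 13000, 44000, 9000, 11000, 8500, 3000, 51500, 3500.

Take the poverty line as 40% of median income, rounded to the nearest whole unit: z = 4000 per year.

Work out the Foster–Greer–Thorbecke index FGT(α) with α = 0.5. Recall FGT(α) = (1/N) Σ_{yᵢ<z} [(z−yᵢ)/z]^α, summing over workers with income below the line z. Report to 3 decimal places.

0.107

Poor units: 3000, 3500 (q = 2 of N = 8).
Normalized shortfalls: (4000−3000)/4000 = 0.2500; (4000−3500)/4000 = 0.1250.
Raised to α = 0.5: 0.50000; 0.35355.
Sum = 0.853553; FGT(0.5) = 0.853553 / 8 = 0.107.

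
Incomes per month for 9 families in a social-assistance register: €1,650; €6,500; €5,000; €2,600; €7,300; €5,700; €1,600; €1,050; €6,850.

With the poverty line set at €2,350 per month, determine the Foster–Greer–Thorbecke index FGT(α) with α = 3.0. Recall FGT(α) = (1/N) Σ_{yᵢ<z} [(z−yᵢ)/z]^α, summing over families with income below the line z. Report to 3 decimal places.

Below the line: €1,050, €1,600, €1,650 (q = 3 of N = 9).
Shortfall ratios: (2350−1050)/2350 = 0.5532; (2350−1600)/2350 = 0.3191; (2350−1650)/2350 = 0.2979.
Raised to α = 3.0: 0.16929; 0.03251; 0.02643.
Sum = 0.228225; FGT(3.0) = 0.228225 / 9 = 0.025.

0.025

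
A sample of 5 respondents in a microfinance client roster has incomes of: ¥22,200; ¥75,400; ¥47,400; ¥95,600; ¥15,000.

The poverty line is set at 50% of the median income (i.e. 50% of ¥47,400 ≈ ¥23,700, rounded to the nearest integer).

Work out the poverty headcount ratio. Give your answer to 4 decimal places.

2 of the 5 respondents have income below ¥23,700.
H = 2/5 = 0.4000.

0.4000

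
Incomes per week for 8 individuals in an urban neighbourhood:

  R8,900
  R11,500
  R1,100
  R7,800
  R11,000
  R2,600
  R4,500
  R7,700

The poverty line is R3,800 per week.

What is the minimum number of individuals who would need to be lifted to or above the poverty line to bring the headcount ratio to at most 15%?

1

Currently q = 2 of N = 8 are below the line (H = 0.250).
A headcount ratio of at most 15% allows at most ⌊0.15 × 8⌋ = 1 poor individuals.
So at least 2 − 1 = 1 must be lifted.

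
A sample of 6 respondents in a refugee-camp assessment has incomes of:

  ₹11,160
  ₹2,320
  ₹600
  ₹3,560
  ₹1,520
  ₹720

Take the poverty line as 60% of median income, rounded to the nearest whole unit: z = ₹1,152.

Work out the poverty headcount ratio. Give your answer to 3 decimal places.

0.333

2 of the 6 respondents have income below ₹1,152.
H = 2/6 = 0.333.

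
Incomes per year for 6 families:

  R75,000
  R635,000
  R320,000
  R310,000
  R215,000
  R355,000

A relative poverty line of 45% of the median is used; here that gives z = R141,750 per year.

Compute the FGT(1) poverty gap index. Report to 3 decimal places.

Poor units: R75,000 (q = 1 of N = 6).
Normalized shortfalls: (141750−75000)/141750 = 0.4709.
Σ = 0.470899. Dividing by the full population N = 6 gives P₁ = 0.078.

0.078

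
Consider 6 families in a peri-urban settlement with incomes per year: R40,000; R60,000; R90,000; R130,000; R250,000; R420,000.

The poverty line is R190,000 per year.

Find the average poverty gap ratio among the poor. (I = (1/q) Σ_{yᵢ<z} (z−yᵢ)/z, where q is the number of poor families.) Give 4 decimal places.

Below the line: R40,000, R60,000, R90,000, R130,000 (q = 4 of N = 6).
Shortfall ratios (z−y)/z: 0.7895, 0.6842, 0.5263, 0.3158; sum = 2.315789.
The income-gap ratio divides by q (the poor only): 2.315789 / 4 = 0.5789.

0.5789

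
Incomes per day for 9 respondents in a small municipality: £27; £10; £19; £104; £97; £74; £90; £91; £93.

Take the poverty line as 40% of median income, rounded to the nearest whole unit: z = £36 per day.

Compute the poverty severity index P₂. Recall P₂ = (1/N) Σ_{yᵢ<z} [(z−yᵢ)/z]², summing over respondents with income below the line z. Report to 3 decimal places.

0.090

Incomes under z: £10, £19, £27 (q = 3 of N = 9).
Normalized shortfalls: (36−10)/36 = 0.7222; (36−19)/36 = 0.4722; (36−27)/36 = 0.2500.
Squared: 0.5216; 0.2230; 0.0625.
Sum = 0.807099; P₂ = 0.807099 / 9 = 0.090.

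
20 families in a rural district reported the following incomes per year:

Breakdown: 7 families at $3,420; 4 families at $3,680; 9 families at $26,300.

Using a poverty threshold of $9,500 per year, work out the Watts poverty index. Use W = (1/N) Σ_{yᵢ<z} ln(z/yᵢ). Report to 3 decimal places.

0.547

Below the line: 7×$3,420, 4×$3,680 (q = 11 of N = 20).
ln(z/y) terms: ln(9500/3420) = 1.0217 (×7); ln(9500/3680) = 0.9484 (×4).
W = 10.945075 / 20 = 0.547.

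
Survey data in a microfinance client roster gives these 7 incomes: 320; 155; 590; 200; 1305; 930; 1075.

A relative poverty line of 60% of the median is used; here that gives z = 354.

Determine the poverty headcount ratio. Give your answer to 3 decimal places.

0.429

3 of the 7 households have income below 354.
H = 3/7 = 0.429.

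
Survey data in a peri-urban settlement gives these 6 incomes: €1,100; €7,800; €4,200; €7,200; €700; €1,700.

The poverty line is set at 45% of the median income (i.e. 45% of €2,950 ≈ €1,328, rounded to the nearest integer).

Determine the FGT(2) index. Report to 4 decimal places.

0.0422

Below the line: €700, €1,100 (q = 2 of N = 6).
Relative gaps: (1328−700)/1328 = 0.4729; (1328−1100)/1328 = 0.1717.
Squared: 0.2236; 0.0295.
Sum = 0.253103; P₂ = 0.253103 / 6 = 0.0422.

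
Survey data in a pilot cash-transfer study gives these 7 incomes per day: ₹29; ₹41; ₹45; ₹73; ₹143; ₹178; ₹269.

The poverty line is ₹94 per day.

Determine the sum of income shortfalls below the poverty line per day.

Below the line: ₹29, ₹41, ₹45, ₹73 (q = 4 of N = 7).
Individual gaps: 94−29 = 65; 94−41 = 53; 94−45 = 49; 94−73 = 21.
Aggregate gap = ₹188.

₹188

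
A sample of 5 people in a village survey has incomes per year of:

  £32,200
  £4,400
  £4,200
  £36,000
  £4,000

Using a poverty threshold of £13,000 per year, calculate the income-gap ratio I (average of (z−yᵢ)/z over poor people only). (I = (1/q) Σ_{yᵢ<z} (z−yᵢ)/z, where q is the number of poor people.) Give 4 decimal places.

0.6769

Below the line: £4,000, £4,200, £4,400 (q = 3 of N = 5).
Relative gaps: 0.6923, 0.6769, 0.6615; sum = 2.030769.
The income-gap ratio divides by q (the poor only): 2.030769 / 3 = 0.6769.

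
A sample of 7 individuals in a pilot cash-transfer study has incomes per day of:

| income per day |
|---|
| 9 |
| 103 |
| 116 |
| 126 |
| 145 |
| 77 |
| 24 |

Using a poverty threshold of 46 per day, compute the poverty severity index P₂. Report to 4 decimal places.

0.1251

Incomes under z: 9, 24 (q = 2 of N = 7).
Normalized shortfalls: (46−9)/46 = 0.8043; (46−24)/46 = 0.4783.
Squared: 0.6470; 0.2287.
Sum = 0.875709; P₂ = 0.875709 / 7 = 0.1251.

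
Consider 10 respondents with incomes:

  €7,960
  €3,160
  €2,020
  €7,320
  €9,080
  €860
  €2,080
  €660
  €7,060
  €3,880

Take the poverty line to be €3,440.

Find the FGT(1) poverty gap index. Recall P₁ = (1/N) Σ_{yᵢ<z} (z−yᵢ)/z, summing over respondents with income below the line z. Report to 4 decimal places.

Poor units: €660, €860, €2,020, €2,080, €3,160 (q = 5 of N = 10).
Shortfall ratios: (3440−660)/3440 = 0.8081; (3440−860)/3440 = 0.7500; (3440−2020)/3440 = 0.4128; (3440−2080)/3440 = 0.3953; (3440−3160)/3440 = 0.0814.
Σ = 2.447674. Dividing by the full population N = 10 gives P₁ = 0.2448.

0.2448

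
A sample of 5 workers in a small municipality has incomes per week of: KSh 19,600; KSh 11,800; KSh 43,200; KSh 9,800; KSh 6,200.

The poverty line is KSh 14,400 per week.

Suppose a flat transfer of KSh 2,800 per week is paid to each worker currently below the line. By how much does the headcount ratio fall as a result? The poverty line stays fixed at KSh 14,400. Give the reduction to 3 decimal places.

Before: below the line — KSh 6,200, KSh 9,800, KSh 11,800; headcount ratio = 0.60000.
After the KSh 2,800 transfer: below the line — KSh 9,000, KSh 12,600; headcount ratio = 0.40000.
Reduction = 0.60000 − 0.40000 = 0.200.

0.200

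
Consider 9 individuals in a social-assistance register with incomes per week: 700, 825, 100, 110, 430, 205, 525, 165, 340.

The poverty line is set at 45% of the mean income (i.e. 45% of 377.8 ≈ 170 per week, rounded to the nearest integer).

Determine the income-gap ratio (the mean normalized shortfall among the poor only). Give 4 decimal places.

0.2647

Poor units: 100, 110, 165 (q = 3 of N = 9).
Relative gaps: 0.4118, 0.3529, 0.0294; sum = 0.794118.
The income-gap ratio divides by q (the poor only): 0.794118 / 3 = 0.2647.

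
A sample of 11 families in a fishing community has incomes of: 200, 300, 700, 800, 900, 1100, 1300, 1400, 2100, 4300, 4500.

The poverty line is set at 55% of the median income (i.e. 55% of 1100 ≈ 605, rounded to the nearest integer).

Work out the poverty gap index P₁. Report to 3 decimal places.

Poor units: 200, 300 (q = 2 of N = 11).
Relative gaps: (605−200)/605 = 0.6694; (605−300)/605 = 0.5041.
Σ = 1.173554. Dividing by the full population N = 11 gives P₁ = 0.107.

0.107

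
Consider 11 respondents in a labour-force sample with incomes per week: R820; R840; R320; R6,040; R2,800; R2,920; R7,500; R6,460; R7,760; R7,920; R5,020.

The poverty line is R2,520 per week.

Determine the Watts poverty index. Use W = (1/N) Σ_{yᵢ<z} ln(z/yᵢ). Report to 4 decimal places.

Incomes under z: R320, R820, R840 (q = 3 of N = 11).
Log shortfalls: ln(2520/320) = 2.0637; ln(2520/820) = 1.1227; ln(2520/840) = 1.0986.
W = 4.285015 / 11 = 0.3895.

0.3895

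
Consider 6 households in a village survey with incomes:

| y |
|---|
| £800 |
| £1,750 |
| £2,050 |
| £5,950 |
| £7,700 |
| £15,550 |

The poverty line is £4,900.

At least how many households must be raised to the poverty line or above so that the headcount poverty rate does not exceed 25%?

2

3 of the 6 households are poor, so H = 3/6 = 0.500.
A headcount ratio of at most 25% allows at most ⌊0.25 × 6⌋ = 1 poor households.
So at least 3 − 1 = 2 must be lifted.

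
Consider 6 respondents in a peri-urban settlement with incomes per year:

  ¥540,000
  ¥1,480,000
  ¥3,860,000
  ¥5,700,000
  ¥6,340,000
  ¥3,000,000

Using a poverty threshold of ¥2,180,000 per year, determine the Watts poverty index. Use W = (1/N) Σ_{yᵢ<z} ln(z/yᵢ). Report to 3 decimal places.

0.297

Below the line: ¥540,000, ¥1,480,000 (q = 2 of N = 6).
Log shortfalls: ln(2180000/540000) = 1.3955; ln(2180000/1480000) = 0.3873.
W = 1.782794 / 6 = 0.297.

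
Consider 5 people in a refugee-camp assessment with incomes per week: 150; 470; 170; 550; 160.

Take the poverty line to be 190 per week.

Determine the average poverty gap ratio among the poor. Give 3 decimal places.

0.158

Below z: 150, 160, 170 (q = 3 of N = 5).
Relative gaps: 0.2105, 0.1579, 0.1053; sum = 0.473684.
I averages over the q = 3 poor units only: 0.473684 / 3 = 0.158.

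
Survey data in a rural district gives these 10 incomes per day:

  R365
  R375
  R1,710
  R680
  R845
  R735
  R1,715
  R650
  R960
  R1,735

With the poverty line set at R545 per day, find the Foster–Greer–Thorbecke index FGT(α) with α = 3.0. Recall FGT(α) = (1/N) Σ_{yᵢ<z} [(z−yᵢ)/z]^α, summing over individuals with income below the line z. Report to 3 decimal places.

0.007

Below the line: R365, R375 (q = 2 of N = 10).
Shortfall ratios: (545−365)/545 = 0.3303; (545−375)/545 = 0.3119.
Raised to α = 3.0: 0.03603; 0.03035.
Sum = 0.066377; FGT(3.0) = 0.066377 / 10 = 0.007.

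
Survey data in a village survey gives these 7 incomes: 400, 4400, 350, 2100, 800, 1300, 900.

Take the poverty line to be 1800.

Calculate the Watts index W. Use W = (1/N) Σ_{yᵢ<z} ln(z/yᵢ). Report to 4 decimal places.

Incomes under z: 350, 400, 800, 900, 1300 (q = 5 of N = 7).
ln(z/y) terms: ln(1800/350) = 1.6376; ln(1800/400) = 1.5041; ln(1800/800) = 0.8109; ln(1800/900) = 0.6931; ln(1800/1300) = 0.3254.
W = 4.971186 / 7 = 0.7102.

0.7102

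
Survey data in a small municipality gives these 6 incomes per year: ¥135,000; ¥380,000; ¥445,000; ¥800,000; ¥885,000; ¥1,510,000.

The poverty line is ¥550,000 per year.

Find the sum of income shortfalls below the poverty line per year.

¥690,000

Below z: ¥135,000, ¥380,000, ¥445,000 (q = 3 of N = 6).
Individual gaps: 550000−135000 = 415000; 550000−380000 = 170000; 550000−445000 = 105000.
Aggregate gap = ¥690,000.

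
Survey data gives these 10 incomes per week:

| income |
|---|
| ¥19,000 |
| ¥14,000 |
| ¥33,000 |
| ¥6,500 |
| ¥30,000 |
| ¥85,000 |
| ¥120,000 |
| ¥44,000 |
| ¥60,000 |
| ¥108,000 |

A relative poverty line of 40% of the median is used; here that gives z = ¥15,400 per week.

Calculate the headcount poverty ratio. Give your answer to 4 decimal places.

0.2000

2 of the 10 families have income below ¥15,400.
H = 2/10 = 0.2000.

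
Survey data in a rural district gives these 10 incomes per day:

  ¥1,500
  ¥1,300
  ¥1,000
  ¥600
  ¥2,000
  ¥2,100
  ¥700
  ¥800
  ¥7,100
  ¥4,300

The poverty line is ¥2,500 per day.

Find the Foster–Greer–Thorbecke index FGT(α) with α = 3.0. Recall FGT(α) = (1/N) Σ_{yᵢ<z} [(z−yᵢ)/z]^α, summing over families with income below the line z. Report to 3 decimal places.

Below z: ¥600, ¥700, ¥800, ¥1,000, ¥1,300, ¥1,500, ¥2,000, ¥2,100 (q = 8 of N = 10).
Relative gaps: (2500−600)/2500 = 0.7600; (2500−700)/2500 = 0.7200; (2500−800)/2500 = 0.6800; (2500−1000)/2500 = 0.6000; (2500−1300)/2500 = 0.4800; (2500−1500)/2500 = 0.4000; (2500−2000)/2500 = 0.2000; (2500−2100)/2500 = 0.1600.
Raised to α = 3.0: 0.43898; 0.37325; 0.31443; 0.21600; 0.11059; 0.06400; 0.00800; 0.00410.
Sum = 1.529344; FGT(3.0) = 1.529344 / 10 = 0.153.

0.153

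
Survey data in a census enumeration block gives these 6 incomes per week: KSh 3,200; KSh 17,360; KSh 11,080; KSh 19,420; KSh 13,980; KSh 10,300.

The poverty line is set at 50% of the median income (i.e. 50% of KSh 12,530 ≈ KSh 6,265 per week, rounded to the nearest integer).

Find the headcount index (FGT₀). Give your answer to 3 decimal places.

0.167

1 of the 6 individuals have income below KSh 6,265.
H = 1/6 = 0.167.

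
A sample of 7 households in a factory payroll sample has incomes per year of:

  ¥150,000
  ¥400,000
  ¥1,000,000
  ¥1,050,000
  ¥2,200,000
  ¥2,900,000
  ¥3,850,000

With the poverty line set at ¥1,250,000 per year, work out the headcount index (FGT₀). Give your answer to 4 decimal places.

4 of the 7 households have income below ¥1,250,000.
H = 4/7 = 0.5714.

0.5714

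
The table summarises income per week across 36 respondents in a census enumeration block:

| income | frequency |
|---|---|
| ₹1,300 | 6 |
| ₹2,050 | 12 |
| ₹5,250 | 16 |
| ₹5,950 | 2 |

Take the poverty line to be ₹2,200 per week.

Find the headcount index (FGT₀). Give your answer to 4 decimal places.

18 of the 36 respondents have income below ₹2,200.
H = 18/36 = 0.5000.

0.5000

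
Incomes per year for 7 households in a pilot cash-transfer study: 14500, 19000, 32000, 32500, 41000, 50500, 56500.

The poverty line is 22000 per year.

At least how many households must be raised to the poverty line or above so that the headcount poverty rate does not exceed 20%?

2 of the 7 households are poor, so H = 2/7 = 0.286.
A headcount ratio of at most 20% allows at most ⌊0.20 × 7⌋ = 1 poor households.
So at least 2 − 1 = 1 must be lifted.

1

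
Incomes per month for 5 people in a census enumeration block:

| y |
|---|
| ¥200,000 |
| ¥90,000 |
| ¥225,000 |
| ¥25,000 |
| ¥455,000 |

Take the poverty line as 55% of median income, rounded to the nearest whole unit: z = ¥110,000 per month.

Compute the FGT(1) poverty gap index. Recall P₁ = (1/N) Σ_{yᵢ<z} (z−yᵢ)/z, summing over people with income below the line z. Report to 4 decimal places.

0.1909

Below the line: ¥25,000, ¥90,000 (q = 2 of N = 5).
Relative gaps: (110000−25000)/110000 = 0.7727; (110000−90000)/110000 = 0.1818.
Σ = 0.954545. Dividing by the full population N = 5 gives P₁ = 0.1909.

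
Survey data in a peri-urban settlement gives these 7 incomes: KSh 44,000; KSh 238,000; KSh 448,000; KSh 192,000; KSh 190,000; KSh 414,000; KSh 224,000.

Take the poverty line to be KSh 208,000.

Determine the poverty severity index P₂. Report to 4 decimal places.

0.0907

Below z: KSh 44,000, KSh 190,000, KSh 192,000 (q = 3 of N = 7).
Shortfall ratios: (208000−44000)/208000 = 0.7885; (208000−190000)/208000 = 0.0865; (208000−192000)/208000 = 0.0769.
Squared: 0.6217; 0.0075; 0.0059.
Sum = 0.635078; P₂ = 0.635078 / 7 = 0.0907.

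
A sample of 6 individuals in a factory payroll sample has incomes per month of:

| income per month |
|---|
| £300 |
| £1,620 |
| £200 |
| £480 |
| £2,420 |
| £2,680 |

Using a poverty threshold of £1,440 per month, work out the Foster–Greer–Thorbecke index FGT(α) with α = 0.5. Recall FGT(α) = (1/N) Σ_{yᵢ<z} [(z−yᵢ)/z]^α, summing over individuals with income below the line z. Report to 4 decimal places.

0.4390

Poor units: £200, £300, £480 (q = 3 of N = 6).
Normalized shortfalls: (1440−200)/1440 = 0.8611; (1440−300)/1440 = 0.7917; (1440−480)/1440 = 0.6667.
Raised to α = 0.5: 0.92796; 0.88976; 0.81650.
Sum = 2.634214; FGT(0.5) = 2.634214 / 6 = 0.4390.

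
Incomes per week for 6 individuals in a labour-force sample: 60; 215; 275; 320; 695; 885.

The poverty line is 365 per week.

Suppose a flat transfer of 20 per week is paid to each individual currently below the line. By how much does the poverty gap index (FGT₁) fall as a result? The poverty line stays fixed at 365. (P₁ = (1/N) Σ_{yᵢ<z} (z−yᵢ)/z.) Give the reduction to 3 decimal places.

0.037

Before: below the line — 60, 215, 275, 320; poverty gap index (FGT₁) = 0.26941.
After the 20 transfer: below the line — 80, 235, 295, 340; poverty gap index (FGT₁) = 0.23288.
Reduction = 0.26941 − 0.23288 = 0.037.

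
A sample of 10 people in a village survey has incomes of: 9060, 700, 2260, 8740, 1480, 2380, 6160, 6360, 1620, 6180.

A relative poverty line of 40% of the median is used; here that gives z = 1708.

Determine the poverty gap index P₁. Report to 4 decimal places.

Below z: 700, 1480, 1620 (q = 3 of N = 10).
Normalized shortfalls: (1708−700)/1708 = 0.5902; (1708−1480)/1708 = 0.1335; (1708−1620)/1708 = 0.0515.
Sum of shortfalls = 0.775176; P₁ averages over all N: 0.775176 / 10 = 0.0775.

0.0775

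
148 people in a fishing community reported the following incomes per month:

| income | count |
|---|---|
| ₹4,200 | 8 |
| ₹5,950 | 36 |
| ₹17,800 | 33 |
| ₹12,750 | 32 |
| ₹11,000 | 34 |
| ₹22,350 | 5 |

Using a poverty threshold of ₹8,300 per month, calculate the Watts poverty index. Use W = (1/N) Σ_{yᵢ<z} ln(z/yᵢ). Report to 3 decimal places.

0.118

Below z: 8×₹4,200, 36×₹5,950 (q = 44 of N = 148).
Log gaps: ln(8300/4200) = 0.6812 (×8); ln(8300/5950) = 0.3329 (×36).
W = 17.432483 / 148 = 0.118.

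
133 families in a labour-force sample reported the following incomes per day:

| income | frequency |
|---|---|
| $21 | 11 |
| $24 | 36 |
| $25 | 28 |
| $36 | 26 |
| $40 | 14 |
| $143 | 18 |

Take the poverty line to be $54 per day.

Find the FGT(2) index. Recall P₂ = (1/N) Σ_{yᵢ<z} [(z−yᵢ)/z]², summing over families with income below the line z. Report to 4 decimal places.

0.2039

Below the line: 11×$21, 36×$24, 28×$25, 26×$36, 14×$40 (q = 115 of N = 133).
Normalized shortfalls: (54−21)/54 = 0.6111 (×11); (54−24)/54 = 0.5556 (×36); (54−25)/54 = 0.5370 (×28); (54−36)/54 = 0.3333 (×26); (54−40)/54 = 0.2593 (×14).
Squared: 0.3735 (×11); 0.3086 (×36); 0.2884 (×28); 0.1111 (×26); 0.0672 (×14).
Sum = 27.124486; P₂ = 27.124486 / 133 = 0.2039.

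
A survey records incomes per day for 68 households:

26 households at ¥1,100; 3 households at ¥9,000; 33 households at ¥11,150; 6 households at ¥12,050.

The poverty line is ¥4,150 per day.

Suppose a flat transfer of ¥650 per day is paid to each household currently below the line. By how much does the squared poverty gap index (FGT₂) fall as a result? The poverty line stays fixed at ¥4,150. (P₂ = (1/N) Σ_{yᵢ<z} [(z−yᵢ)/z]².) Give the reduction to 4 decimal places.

0.0786

Before: below the line — 26×¥1,100; squared poverty gap index (FGT₂) = 0.206523.
After the ¥650 transfer: below the line — 26×¥1,750; squared poverty gap index (FGT₂) = 0.127876.
Reduction = 0.206523 − 0.127876 = 0.0786.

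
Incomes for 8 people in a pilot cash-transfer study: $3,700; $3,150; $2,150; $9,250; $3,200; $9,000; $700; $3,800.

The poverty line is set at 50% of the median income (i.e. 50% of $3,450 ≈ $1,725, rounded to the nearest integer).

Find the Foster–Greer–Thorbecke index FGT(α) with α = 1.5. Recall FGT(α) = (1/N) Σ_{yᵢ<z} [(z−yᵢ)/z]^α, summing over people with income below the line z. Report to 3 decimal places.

0.057

Incomes under z: $700 (q = 1 of N = 8).
Normalized shortfalls: (1725−700)/1725 = 0.5942.
Raised to α = 1.5: 0.45804.
Sum = 0.458039; FGT(1.5) = 0.458039 / 8 = 0.057.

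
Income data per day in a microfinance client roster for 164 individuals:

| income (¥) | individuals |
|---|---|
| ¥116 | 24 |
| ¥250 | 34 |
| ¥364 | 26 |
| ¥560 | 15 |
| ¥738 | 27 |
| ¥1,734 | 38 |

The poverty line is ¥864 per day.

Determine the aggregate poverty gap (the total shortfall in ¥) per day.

¥59,790

Incomes under z: 24×¥116, 34×¥250, 26×¥364, 15×¥560, 27×¥738 (q = 126 of N = 164).
Individual gaps: 24×(864−116) = 17952; 34×(864−250) = 20876; 26×(864−364) = 13000; 15×(864−560) = 4560; 27×(864−738) = 3402.
Aggregate gap = ¥59,790.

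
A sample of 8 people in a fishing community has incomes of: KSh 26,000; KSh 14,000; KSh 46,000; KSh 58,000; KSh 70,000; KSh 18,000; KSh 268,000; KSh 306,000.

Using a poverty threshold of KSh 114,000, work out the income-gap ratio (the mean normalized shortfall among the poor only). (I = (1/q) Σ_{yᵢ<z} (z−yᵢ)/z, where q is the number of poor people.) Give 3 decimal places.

0.661

Below z: KSh 14,000, KSh 18,000, KSh 26,000, KSh 46,000, KSh 58,000, KSh 70,000 (q = 6 of N = 8).
Relative gaps: 0.8772, 0.8421, 0.7719, 0.5965, 0.4912, 0.3860; sum = 3.964912.
The income-gap ratio divides by q (the poor only): 3.964912 / 6 = 0.661.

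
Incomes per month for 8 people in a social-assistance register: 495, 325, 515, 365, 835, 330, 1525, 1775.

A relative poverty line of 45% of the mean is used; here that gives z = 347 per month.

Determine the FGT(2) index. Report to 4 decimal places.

0.0008

Incomes under z: 325, 330 (q = 2 of N = 8).
Relative gaps: (347−325)/347 = 0.0634; (347−330)/347 = 0.0490.
Squared: 0.0040; 0.0024.
Sum = 0.006420; P₂ = 0.006420 / 8 = 0.0008.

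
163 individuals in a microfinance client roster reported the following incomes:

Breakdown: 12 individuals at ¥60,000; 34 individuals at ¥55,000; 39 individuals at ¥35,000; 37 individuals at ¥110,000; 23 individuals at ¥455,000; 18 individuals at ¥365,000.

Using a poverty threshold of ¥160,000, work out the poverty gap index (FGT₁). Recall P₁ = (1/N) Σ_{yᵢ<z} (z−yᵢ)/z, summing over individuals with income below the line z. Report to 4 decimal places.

0.4408

Poor units: 39×¥35,000, 34×¥55,000, 12×¥60,000, 37×¥110,000 (q = 122 of N = 163).
Relative gaps: (160000−35000)/160000 = 0.7812 (×39); (160000−55000)/160000 = 0.6562 (×34); (160000−60000)/160000 = 0.6250 (×12); (160000−110000)/160000 = 0.3125 (×37).
Sum of shortfalls = 71.843750; P₁ averages over all N: 71.843750 / 163 = 0.4408.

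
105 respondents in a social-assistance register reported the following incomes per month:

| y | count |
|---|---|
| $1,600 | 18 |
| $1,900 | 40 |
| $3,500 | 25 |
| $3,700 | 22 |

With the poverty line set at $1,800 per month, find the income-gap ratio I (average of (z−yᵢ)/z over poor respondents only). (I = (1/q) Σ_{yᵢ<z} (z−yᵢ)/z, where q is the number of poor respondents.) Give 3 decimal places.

0.111

Below z: 18×$1,600 (q = 18 of N = 105).
Shortfall ratios (z−y)/z: 0.1111 (×18); sum = 2.000000.
I averages over the q = 18 poor units only: 2.000000 / 18 = 0.111.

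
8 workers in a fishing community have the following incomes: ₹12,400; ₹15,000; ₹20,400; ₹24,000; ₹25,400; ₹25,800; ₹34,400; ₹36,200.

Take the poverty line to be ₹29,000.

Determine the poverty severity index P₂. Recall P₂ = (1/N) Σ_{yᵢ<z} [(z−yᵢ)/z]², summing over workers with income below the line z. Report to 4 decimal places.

Incomes under z: ₹12,400, ₹15,000, ₹20,400, ₹24,000, ₹25,400, ₹25,800 (q = 6 of N = 8).
Relative gaps: (29000−12400)/29000 = 0.5724; (29000−15000)/29000 = 0.4828; (29000−20400)/29000 = 0.2966; (29000−24000)/29000 = 0.1724; (29000−25400)/29000 = 0.1241; (29000−25800)/29000 = 0.1103.
Squared: 0.3277; 0.2331; 0.0879; 0.0297; 0.0154; 0.0122.
Sum = 0.705969; P₂ = 0.705969 / 8 = 0.0882.

0.0882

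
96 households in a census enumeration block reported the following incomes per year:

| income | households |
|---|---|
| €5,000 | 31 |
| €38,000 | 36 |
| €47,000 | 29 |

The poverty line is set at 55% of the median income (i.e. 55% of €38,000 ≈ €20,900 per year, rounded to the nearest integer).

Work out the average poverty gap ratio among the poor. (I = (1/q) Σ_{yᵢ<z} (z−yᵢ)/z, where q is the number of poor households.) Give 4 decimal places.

0.7608

Below z: 31×€5,000 (q = 31 of N = 96).
Relative gaps: 0.7608 (×31); sum = 23.583732.
The income-gap ratio divides by q (the poor only): 23.583732 / 31 = 0.7608.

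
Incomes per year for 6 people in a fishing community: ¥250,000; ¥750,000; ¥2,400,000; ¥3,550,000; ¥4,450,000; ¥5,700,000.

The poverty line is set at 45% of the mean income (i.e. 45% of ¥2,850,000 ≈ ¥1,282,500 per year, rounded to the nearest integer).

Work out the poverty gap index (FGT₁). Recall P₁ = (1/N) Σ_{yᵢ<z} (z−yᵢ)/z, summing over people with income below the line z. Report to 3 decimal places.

0.203

Poor units: ¥250,000, ¥750,000 (q = 2 of N = 6).
Normalized shortfalls: (1282500−250000)/1282500 = 0.8051; (1282500−750000)/1282500 = 0.4152.
Sum of shortfalls = 1.220273; P₁ averages over all N: 1.220273 / 6 = 0.203.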